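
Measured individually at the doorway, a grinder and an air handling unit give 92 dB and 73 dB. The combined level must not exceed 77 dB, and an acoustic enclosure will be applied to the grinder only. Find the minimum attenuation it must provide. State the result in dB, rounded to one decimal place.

17.2 dB

The untreated sources together contribute 10^(73/10) = 1.995e+07, i.e. 73.00 dB.
The limit corresponds to 10^(77/10) = 5.012e+07; subtracting the fixed part leaves 3.017e+07 for the grinder, i.e. 74.80 dB.
So the grinder must be reduced from 92 to 74.80 dB: IL = 17.20 dB.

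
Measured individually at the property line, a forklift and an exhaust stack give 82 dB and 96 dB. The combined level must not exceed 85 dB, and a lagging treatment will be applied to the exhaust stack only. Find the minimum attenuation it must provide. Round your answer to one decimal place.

14.0 dB

Everything except the exhaust stack sums to 10^(82/10) = 1.585e+08 in linear terms, 82.00 dB.
To meet 85 dB overall, the treated exhaust stack may contribute at most 10^(85/10) − 1.585e+08 = 1.577e+08, i.e. 81.98 dB.
So the exhaust stack must be reduced from 96 to 81.98 dB: IL = 14.02 dB.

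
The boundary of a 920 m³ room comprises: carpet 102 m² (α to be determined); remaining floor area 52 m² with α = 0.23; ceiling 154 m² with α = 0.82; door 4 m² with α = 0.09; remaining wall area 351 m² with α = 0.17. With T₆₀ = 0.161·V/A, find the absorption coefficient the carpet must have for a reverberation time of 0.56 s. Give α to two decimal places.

A = 0.161·V/T₆₀ = 0.161·920/0.56 = 264.50 m² sabins.
Absorption from the other surfaces = 52·0.23 + 154·0.82 + 4·0.09 + 351·0.17 = 198.27 m², so the carpet must supply 66.23 m² over 102 m².
α = 66.23/102 = 0.649.

0.65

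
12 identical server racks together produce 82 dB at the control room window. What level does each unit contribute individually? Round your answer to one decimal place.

12 equal contributions raise the level by 10·log₁₀ 12 = 10.792 dB, so each unit alone gives 82 − 10.792.

71.2 dB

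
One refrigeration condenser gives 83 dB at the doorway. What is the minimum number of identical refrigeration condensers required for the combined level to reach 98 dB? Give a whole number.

N identical sources give L₁ + 10·log₁₀ N, so require 10·log₁₀ N ≥ 98 − 83 = 15.0 dB.
N ≥ 10^(15.0/10) = 31.623, so N = 32.

32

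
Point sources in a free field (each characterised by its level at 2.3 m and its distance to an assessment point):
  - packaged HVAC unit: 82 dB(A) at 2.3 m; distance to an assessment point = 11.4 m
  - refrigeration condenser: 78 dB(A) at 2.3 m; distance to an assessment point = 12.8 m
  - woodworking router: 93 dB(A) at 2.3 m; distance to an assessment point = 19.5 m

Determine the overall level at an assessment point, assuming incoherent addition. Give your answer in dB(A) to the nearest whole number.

76 dB(A)

First find each source's level at the receiver (point-source: −20·log₁₀(r/r_ref)), then combine on an intensity basis.
packaged HVAC unit: 82 − 20·log₁₀(11.4/2.3) = 82 − 13.90 = 68.10 dB(A).
refrigeration condenser: 78 − 20·log₁₀(12.8/2.3) = 78 − 14.91 = 63.09 dB(A).
woodworking router: 93 − 20·log₁₀(19.5/2.3) = 93 − 18.57 = 74.43 dB(A).
Σ 10^(L/10) = 3.625e+07 → L_total = 10·log₁₀(3.625e+07) = 75.59 dB(A).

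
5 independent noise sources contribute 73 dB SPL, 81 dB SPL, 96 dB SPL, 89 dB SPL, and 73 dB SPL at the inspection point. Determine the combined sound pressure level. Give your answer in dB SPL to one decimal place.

Incoherent sources combine by intensity addition: L_total = 10·log₁₀(Σ 10^(L_i/10)).
Σ 10^(L/10) = 10^(73/10) + 10^(81/10) + 10^(96/10) + 10^(89/10) + 10^(73/10) = 4.941e+09.
L_total = 10·log₁₀(4.941e+09) = 96.94 dB SPL.

96.9 dB SPL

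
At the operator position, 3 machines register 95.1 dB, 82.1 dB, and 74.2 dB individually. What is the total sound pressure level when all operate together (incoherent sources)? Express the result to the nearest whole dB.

95 dB

For uncorrelated sources the intensities add, so convert each level to linear form, sum, and take 10·log₁₀ of the total.
Σ 10^(L/10) = 10^(95.1/10) + 10^(82.1/10) + 10^(74.2/10) = 3.424e+09.
L_total = 10·log₁₀(3.424e+09) = 95.35 dB.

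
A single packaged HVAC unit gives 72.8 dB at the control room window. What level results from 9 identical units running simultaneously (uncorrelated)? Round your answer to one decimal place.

L_total = L₁ + 10·log₁₀ N for N identical incoherent sources.
L_total = 72.8 + 10·log₁₀(9) = 72.8 + 9.542 = 82.34 dB.

82.3 dB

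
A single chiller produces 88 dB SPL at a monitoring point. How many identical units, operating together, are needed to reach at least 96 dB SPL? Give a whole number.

7

Need L₁ + 10·log₁₀ N ≥ 96, i.e. log₁₀ N ≥ 0.80.
N ≥ 10^(8.0/10) = 6.310, so N = 7.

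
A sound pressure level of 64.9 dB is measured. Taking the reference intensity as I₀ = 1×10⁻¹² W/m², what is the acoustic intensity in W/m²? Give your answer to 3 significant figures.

L = 10·log₁₀(I/I₀) ⇒ I = I₀·10^(L/10) = 10⁻¹² × 10^6.49.

3.09e-06 W/m²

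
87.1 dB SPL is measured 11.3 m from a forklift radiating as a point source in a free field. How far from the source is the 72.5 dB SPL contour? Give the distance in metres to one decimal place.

60.7 m

Point-source spreading drops the level by 20·log₁₀(r₂/r₁); inverting, r₂/r₁ = 10^(ΔL/20).
r₂ = 11.3·10^((87.1−72.5)/20) = 11.3·10^(14.6/20) = 60.68 m.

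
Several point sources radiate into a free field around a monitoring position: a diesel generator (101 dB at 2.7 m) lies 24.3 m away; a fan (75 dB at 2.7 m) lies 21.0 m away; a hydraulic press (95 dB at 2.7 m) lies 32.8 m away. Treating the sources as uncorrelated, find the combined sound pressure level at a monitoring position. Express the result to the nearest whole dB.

82 dB

Propagate each source to the receiver with L = L_ref − 20·log₁₀(r/r_ref), then add intensities.
diesel generator: 101 − 20·log₁₀(24.3/2.7) = 101 − 19.08 = 81.92 dB.
fan: 75 − 20·log₁₀(21.0/2.7) = 75 − 17.82 = 57.18 dB.
hydraulic press: 95 − 20·log₁₀(32.8/2.7) = 95 − 21.69 = 73.31 dB.
Σ 10^(L/10) = 1.774e+08 → L_total = 10·log₁₀(1.774e+08) = 82.49 dB.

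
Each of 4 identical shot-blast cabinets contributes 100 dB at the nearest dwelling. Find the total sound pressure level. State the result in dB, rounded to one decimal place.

N identical incoherent sources raise the level by 10·log₁₀ N.
L_total = 100 + 10·log₁₀(4) = 100 + 6.021 = 106.02 dB.

106.0 dB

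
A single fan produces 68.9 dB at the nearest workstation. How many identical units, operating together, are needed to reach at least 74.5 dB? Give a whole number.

Need L₁ + 10·log₁₀ N ≥ 74.5, i.e. log₁₀ N ≥ 0.56.
N ≥ 10^(5.6/10) = 3.631, so N = 4.

4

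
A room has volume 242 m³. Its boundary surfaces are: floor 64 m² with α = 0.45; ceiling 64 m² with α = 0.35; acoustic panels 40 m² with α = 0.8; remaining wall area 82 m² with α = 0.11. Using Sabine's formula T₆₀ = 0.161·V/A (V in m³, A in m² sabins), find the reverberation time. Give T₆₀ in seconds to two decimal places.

A = Σ Sᵢαᵢ = 64·0.45 + 64·0.35 + 40·0.8 + 82·0.11 = 92.22 m².
T₆₀ = 0.161·V/A = 0.161·242/92.22 = 0.422 s.

0.42 s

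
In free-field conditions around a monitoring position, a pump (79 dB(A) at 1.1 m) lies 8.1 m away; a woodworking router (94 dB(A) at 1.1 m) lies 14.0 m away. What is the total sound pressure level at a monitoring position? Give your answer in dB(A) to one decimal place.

First find each source's level at the receiver (point-source: −20·log₁₀(r/r_ref)), then combine on an intensity basis.
pump: 79 − 20·log₁₀(8.1/1.1) = 79 − 17.34 = 61.66 dB(A).
woodworking router: 94 − 20·log₁₀(14.0/1.1) = 94 − 22.09 = 71.91 dB(A).
Σ 10^(L/10) = 1.697e+07 → L_total = 10·log₁₀(1.697e+07) = 72.30 dB(A).

72.3 dB(A)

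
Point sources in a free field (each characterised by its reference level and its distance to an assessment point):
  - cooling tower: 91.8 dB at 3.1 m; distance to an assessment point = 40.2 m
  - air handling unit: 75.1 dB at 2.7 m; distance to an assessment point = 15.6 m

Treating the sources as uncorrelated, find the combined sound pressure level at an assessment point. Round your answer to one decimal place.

Propagate each source to the receiver with L = L_ref − 20·log₁₀(r/r_ref), then add intensities.
cooling tower: 91.8 − 20·log₁₀(40.2/3.1) = 91.8 − 22.26 = 69.54 dB.
air handling unit: 75.1 − 20·log₁₀(15.6/2.7) = 75.1 − 15.24 = 59.86 dB.
Σ 10^(L/10) = 9.970e+06 → L_total = 10·log₁₀(9.970e+06) = 69.99 dB.

70.0 dB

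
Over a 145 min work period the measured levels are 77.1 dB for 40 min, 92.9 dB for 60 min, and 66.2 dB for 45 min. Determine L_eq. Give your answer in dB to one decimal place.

89.2 dB

Weight each interval's intensity by its duration and average over T = 145 min:
Σ tᵢ·10^(Lᵢ/10) = 40·10^(77.1/10) + 60·10^(92.9/10) + 45·10^(66.2/10) = 1.192e+11.
L_eq = 10·log₁₀(1.192e+11/145) = 89.15 dB.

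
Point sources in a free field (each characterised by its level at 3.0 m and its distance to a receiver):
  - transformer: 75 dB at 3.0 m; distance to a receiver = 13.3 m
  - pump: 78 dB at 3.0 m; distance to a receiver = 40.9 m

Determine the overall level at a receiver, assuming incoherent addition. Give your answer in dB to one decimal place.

62.9 dB

First find each source's level at the receiver (point-source: −20·log₁₀(r/r_ref)), then combine on an intensity basis.
transformer: 75 − 20·log₁₀(13.3/3.0) = 75 − 12.93 = 62.07 dB.
pump: 78 − 20·log₁₀(40.9/3.0) = 78 − 22.69 = 55.31 dB.
Σ 10^(L/10) = 1.948e+06 → L_total = 10·log₁₀(1.948e+06) = 62.90 dB.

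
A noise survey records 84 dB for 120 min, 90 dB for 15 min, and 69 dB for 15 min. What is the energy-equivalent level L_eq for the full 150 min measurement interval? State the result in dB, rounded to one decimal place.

Weight each interval's intensity by its duration and average over T = 150 min:
Σ tᵢ·10^(Lᵢ/10) = 120·10^(84/10) + 15·10^(90/10) + 15·10^(69/10) = 4.526e+10.
L_eq = 10·log₁₀(4.526e+10/150) = 84.80 dB.

84.8 dB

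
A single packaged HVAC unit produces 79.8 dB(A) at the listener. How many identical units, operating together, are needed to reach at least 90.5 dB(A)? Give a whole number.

12

The shortfall is 90.5 − 79.8 = 10.7 dB, and N units add 10·log₁₀ N, so need 10·log₁₀ N ≥ 10.7.
N ≥ 10^(10.7/10) = 11.749, so N = 12.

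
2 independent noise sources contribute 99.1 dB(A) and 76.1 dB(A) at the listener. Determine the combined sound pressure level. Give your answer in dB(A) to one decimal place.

Incoherent sources combine by intensity addition: L_total = 10·log₁₀(Σ 10^(L_i/10)).
Σ 10^(L/10) = 10^(99.1/10) + 10^(76.1/10) = 8.169e+09.
L_total = 10·log₁₀(8.169e+09) = 99.12 dB(A).

99.1 dB(A)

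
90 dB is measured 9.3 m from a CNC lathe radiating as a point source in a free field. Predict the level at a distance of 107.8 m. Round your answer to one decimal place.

68.7 dB

Spherical spreading from a point source gives a 20·log₁₀(r₂/r₁) drop.
L₂ = 90 − 20·log₁₀(107.8/9.3) = 90 − 21.283 = 68.72 dB.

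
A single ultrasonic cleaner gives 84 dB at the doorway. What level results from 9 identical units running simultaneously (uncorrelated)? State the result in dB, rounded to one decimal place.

93.5 dB

With 9 equal, uncorrelated contributions the intensity is 9× that of one unit, giving a rise of 10·log₁₀ 9.
L_total = 84 + 10·log₁₀(9) = 84 + 9.542 = 93.54 dB.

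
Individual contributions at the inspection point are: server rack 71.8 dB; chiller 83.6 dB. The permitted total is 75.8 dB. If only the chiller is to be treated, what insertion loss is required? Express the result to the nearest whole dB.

Fixed contribution from the other source: Σ 10^(L/10) = 10^(71.8/10) = 1.514e+07 (71.80 dB).
The limit corresponds to 10^(75.8/10) = 3.802e+07; subtracting the fixed part leaves 2.288e+07 for the chiller, i.e. 73.60 dB.
So the chiller must be reduced from 83.6 to 73.60 dB: IL = 10.00 dB.

10 dB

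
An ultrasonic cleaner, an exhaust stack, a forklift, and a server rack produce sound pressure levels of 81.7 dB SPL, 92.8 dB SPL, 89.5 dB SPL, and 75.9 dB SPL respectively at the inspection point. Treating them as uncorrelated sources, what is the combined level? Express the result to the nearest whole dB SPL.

Incoherent sources combine by intensity addition: L_total = 10·log₁₀(Σ 10^(L_i/10)).
Σ 10^(L/10) = 10^(81.7/10) + 10^(92.8/10) + 10^(89.5/10) + 10^(75.9/10) = 2.984e+09.
L_total = 10·log₁₀(2.984e+09) = 94.75 dB SPL.

95 dB SPL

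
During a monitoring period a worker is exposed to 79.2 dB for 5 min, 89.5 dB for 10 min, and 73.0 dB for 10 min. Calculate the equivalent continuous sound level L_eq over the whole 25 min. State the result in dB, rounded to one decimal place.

The energy average is taken in the linear domain: L_eq = 10·log₁₀[(Σ tᵢ·10^(Lᵢ/10))/T], T = 25 min.
Σ tᵢ·10^(Lᵢ/10) = 5·10^(79.2/10) + 10·10^(89.5/10) + 10·10^(73.0/10) = 9.528e+09.
L_eq = 10·log₁₀(9.528e+09/25) = 85.81 dB.

85.8 dB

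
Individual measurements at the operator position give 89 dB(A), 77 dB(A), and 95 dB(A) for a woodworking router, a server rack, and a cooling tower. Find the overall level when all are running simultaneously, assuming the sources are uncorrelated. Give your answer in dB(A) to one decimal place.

96.0 dB(A)

Incoherent sources combine by intensity addition: L_total = 10·log₁₀(Σ 10^(L_i/10)).
Σ 10^(L/10) = 10^(89/10) + 10^(77/10) + 10^(95/10) = 4.007e+09.
L_total = 10·log₁₀(4.007e+09) = 96.03 dB(A).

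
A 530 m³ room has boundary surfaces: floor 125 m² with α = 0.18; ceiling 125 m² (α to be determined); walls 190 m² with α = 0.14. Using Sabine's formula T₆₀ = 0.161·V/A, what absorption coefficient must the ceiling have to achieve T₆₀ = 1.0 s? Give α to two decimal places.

0.29

From T₆₀ = 0.161·V/A, the target T₆₀ = 1.0 s needs A = 0.161·530/1.0 = 85.33 m².
Absorption from the other surfaces = 125·0.18 + 190·0.14 = 49.10 m², so the ceiling must supply 36.23 m² over 125 m².
α = 36.23/125 = 0.290.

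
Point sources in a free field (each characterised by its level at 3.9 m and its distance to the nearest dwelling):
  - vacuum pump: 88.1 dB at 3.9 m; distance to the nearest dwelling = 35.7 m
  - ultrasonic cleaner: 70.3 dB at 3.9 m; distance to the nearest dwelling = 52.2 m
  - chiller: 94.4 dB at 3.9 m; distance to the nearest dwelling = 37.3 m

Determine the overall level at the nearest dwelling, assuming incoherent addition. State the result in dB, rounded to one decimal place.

75.8 dB

Apply inverse-square spreading to bring every level to the receiver, then sum 10^(L/10).
vacuum pump: 88.1 − 20·log₁₀(35.7/3.9) = 88.1 − 19.23 = 68.87 dB.
ultrasonic cleaner: 70.3 − 20·log₁₀(52.2/3.9) = 70.3 − 22.53 = 47.77 dB.
chiller: 94.4 − 20·log₁₀(37.3/3.9) = 94.4 − 19.61 = 74.79 dB.
Σ 10^(L/10) = 3.788e+07 → L_total = 10·log₁₀(3.788e+07) = 75.78 dB.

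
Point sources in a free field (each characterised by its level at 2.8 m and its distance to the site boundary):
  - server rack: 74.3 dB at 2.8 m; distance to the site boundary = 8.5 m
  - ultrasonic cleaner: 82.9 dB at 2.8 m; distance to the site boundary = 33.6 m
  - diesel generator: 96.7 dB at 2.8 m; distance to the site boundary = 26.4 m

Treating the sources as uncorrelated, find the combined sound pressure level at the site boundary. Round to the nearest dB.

Propagate each source to the receiver with L = L_ref − 20·log₁₀(r/r_ref), then add intensities.
server rack: 74.3 − 20·log₁₀(8.5/2.8) = 74.3 − 9.65 = 64.65 dB.
ultrasonic cleaner: 82.9 − 20·log₁₀(33.6/2.8) = 82.9 − 21.58 = 61.32 dB.
diesel generator: 96.7 − 20·log₁₀(26.4/2.8) = 96.7 − 19.49 = 77.21 dB.
Σ 10^(L/10) = 5.689e+07 → L_total = 10·log₁₀(5.689e+07) = 77.55 dB.

78 dB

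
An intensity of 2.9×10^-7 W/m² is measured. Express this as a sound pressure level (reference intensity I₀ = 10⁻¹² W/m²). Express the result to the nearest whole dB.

55 dB

L = 10·log₁₀(I/I₀) = 10·log₁₀(2.9×10^-7/10⁻¹²) = 10·log₁₀(2.9×10^5).
L = 10·(0.4624 + 5) = 54.62 dB.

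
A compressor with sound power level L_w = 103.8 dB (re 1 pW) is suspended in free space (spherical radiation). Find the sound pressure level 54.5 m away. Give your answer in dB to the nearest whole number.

58 dB

The power spreads over a sphere of area 4π·r², so L_p = L_w − 10·log₁₀(4π·r²).
4π·r² = 3.733e+04 m², 10·log₁₀ of that is 45.720 dB.
L_p = 103.8 − 45.720 = 58.08 dB.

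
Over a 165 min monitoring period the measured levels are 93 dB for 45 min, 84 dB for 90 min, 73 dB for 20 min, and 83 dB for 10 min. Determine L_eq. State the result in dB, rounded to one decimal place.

88.4 dB

L_eq = 10·log₁₀[(1/T)·Σ tᵢ·10^(Lᵢ/10)] with T = 165 min.
Σ tᵢ·10^(Lᵢ/10) = 45·10^(93/10) + 90·10^(84/10) + 20·10^(73/10) + 10·10^(83/10) = 1.148e+11.
L_eq = 10·log₁₀(1.148e+11/165) = 88.42 dB.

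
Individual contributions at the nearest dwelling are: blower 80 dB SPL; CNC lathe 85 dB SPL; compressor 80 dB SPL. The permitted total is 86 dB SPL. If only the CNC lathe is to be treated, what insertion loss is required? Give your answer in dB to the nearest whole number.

The untreated sources together contribute 10^(80/10) + 10^(80/10) = 2.000e+08, i.e. 83.01 dB SPL.
To meet 86 dB SPL overall, the treated CNC lathe may contribute at most 10^(86/10) − 2.000e+08 = 1.981e+08, i.e. 82.97 dB SPL.
So the CNC lathe must be reduced from 85 to 82.97 dB SPL: IL = 2.03 dB.

2 dB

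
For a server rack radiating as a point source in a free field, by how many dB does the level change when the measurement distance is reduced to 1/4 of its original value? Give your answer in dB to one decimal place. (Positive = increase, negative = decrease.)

A point source loses 6 dB per doubling of distance; generally ΔL = −20·log₁₀(r₂/r₁).
ΔL = −20·log₁₀(0.25) = +12.04 dB.

+12.0 dB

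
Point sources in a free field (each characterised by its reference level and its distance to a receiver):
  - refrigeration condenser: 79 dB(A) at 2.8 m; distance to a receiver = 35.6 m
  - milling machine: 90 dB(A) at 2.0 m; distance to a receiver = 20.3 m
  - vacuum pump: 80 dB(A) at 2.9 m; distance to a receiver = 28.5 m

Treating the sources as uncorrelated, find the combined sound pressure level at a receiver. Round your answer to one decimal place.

Apply inverse-square spreading to bring every level to the receiver, then sum 10^(L/10).
refrigeration condenser: 79 − 20·log₁₀(35.6/2.8) = 79 − 22.09 = 56.91 dB(A).
milling machine: 90 − 20·log₁₀(20.3/2.0) = 90 − 20.13 = 69.87 dB(A).
vacuum pump: 80 − 20·log₁₀(28.5/2.9) = 80 − 19.85 = 60.15 dB(A).
Σ 10^(L/10) = 1.123e+07 → L_total = 10·log₁₀(1.123e+07) = 70.51 dB(A).

70.5 dB(A)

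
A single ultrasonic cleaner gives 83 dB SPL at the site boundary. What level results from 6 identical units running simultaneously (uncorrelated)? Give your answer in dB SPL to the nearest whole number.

L_total = L₁ + 10·log₁₀ N for N identical incoherent sources.
L_total = 83 + 10·log₁₀(6) = 83 + 7.782 = 90.78 dB SPL.

91 dB SPL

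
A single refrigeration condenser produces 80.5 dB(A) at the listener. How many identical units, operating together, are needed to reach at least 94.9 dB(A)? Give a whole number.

N identical sources give L₁ + 10·log₁₀ N, so require 10·log₁₀ N ≥ 94.9 − 80.5 = 14.4 dB.
N ≥ 10^(14.4/10) = 27.542, so N = 28.

28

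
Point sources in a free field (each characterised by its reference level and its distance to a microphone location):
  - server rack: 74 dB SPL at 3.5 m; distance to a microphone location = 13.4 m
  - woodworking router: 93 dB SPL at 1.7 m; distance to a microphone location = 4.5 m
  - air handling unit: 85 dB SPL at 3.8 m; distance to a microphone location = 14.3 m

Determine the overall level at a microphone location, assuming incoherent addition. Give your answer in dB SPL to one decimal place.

Propagate each source to the receiver with L = L_ref − 20·log₁₀(r/r_ref), then add intensities.
server rack: 74 − 20·log₁₀(13.4/3.5) = 74 − 11.66 = 62.34 dB SPL.
woodworking router: 93 − 20·log₁₀(4.5/1.7) = 93 − 8.46 = 84.54 dB SPL.
air handling unit: 85 − 20·log₁₀(14.3/3.8) = 85 − 11.51 = 73.49 dB SPL.
Σ 10^(L/10) = 3.088e+08 → L_total = 10·log₁₀(3.088e+08) = 84.90 dB SPL.

84.9 dB SPL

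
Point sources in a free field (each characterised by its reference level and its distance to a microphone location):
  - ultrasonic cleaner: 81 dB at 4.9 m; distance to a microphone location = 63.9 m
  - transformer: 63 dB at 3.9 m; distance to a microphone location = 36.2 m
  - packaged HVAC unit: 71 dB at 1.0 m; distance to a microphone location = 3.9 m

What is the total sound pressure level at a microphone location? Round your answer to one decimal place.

62.0 dB

First find each source's level at the receiver (point-source: −20·log₁₀(r/r_ref)), then combine on an intensity basis.
ultrasonic cleaner: 81 − 20·log₁₀(63.9/4.9) = 81 − 22.31 = 58.69 dB.
transformer: 63 − 20·log₁₀(36.2/3.9) = 63 − 19.35 = 43.65 dB.
packaged HVAC unit: 71 − 20·log₁₀(3.9/1.0) = 71 − 11.82 = 59.18 dB.
Σ 10^(L/10) = 1.591e+06 → L_total = 10·log₁₀(1.591e+06) = 62.02 dB.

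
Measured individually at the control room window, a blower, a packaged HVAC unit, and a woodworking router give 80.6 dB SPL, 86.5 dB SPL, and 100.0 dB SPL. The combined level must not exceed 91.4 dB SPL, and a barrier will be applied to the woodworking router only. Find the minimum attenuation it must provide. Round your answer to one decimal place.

10.9 dB

Fixed contribution from the other sources: Σ 10^(L/10) = 10^(80.6/10) + 10^(86.5/10) = 5.615e+08 (87.49 dB SPL).
The limit corresponds to 10^(91.4/10) = 1.380e+09; subtracting the fixed part leaves 8.189e+08 for the woodworking router, i.e. 89.13 dB SPL.
So the woodworking router must be reduced from 100.0 to 89.13 dB SPL: IL = 10.87 dB.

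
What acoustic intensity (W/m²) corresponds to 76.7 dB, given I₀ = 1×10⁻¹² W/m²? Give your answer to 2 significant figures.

4.7e-05 W/m²

I = I₀·10^(L/10) = 10⁻¹² × 10^(76.7/10) = 10^(-4.330).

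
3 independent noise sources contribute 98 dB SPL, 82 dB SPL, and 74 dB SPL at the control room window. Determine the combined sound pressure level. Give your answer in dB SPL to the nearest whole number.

Incoherent sources combine by intensity addition: L_total = 10·log₁₀(Σ 10^(L_i/10)).
Σ 10^(L/10) = 10^(98/10) + 10^(82/10) + 10^(74/10) = 6.493e+09.
L_total = 10·log₁₀(6.493e+09) = 98.12 dB SPL.

98 dB SPL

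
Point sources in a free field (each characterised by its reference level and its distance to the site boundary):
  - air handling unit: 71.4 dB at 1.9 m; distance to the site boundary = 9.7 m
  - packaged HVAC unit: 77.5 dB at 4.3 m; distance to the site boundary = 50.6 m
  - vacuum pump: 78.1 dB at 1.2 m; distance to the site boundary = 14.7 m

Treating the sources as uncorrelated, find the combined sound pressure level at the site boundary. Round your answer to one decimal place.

Apply inverse-square spreading to bring every level to the receiver, then sum 10^(L/10).
air handling unit: 71.4 − 20·log₁₀(9.7/1.9) = 71.4 − 14.16 = 57.24 dB.
packaged HVAC unit: 77.5 − 20·log₁₀(50.6/4.3) = 77.5 − 21.41 = 56.09 dB.
vacuum pump: 78.1 − 20·log₁₀(14.7/1.2) = 78.1 − 21.76 = 56.34 dB.
Σ 10^(L/10) = 1.366e+06 → L_total = 10·log₁₀(1.366e+06) = 61.35 dB.

61.4 dB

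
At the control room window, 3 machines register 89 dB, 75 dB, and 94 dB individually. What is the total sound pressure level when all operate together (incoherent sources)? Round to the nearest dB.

Incoherent sources combine by intensity addition: L_total = 10·log₁₀(Σ 10^(L_i/10)).
Σ 10^(L/10) = 10^(89/10) + 10^(75/10) + 10^(94/10) = 3.338e+09.
L_total = 10·log₁₀(3.338e+09) = 95.23 dB.

95 dB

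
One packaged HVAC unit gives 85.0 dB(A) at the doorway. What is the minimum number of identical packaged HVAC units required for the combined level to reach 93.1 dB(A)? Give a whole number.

N identical sources give L₁ + 10·log₁₀ N, so require 10·log₁₀ N ≥ 93.1 − 85.0 = 8.1 dB.
N ≥ 10^(8.1/10) = 6.457, so N = 7.

7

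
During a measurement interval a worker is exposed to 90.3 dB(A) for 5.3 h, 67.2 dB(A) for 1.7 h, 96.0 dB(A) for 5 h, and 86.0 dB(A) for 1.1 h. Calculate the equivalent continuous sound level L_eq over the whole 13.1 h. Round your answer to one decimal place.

93.0 dB(A)

Weight each interval's intensity by its duration and average over T = 13.1 h:
Σ tᵢ·10^(Lᵢ/10) = 5.3·10^(90.3/10) + 1.7·10^(67.2/10) + 5·10^(96.0/10) + 1.1·10^(86.0/10) = 2.603e+10.
L_eq = 10·log₁₀(2.603e+10/13.1) = 92.98 dB(A).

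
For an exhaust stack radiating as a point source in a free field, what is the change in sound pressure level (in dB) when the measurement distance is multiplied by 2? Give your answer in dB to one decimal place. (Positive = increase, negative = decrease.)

-6.0 dB

With spherical spreading the level changes by −20·log₁₀(r₂/r₁).
ΔL = −20·log₁₀(2) = -6.02 dB.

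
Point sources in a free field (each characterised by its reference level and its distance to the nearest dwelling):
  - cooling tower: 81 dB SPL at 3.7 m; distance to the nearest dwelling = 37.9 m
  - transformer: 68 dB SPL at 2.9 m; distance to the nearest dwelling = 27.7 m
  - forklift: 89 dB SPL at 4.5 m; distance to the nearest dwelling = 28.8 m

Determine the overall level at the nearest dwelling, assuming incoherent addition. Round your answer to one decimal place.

73.2 dB SPL

Apply inverse-square spreading to bring every level to the receiver, then sum 10^(L/10).
cooling tower: 81 − 20·log₁₀(37.9/3.7) = 81 − 20.21 = 60.79 dB SPL.
transformer: 68 − 20·log₁₀(27.7/2.9) = 68 − 19.60 = 48.40 dB SPL.
forklift: 89 − 20·log₁₀(28.8/4.5) = 89 − 16.12 = 72.88 dB SPL.
Σ 10^(L/10) = 2.066e+07 → L_total = 10·log₁₀(2.066e+07) = 73.15 dB SPL.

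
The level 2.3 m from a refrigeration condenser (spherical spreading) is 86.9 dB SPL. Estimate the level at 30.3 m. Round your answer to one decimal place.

64.5 dB SPL

Spherical spreading from a point source gives a 20·log₁₀(r₂/r₁) drop.
L₂ = 86.9 − 20·log₁₀(30.3/2.3) = 86.9 − 22.394 = 64.51 dB SPL.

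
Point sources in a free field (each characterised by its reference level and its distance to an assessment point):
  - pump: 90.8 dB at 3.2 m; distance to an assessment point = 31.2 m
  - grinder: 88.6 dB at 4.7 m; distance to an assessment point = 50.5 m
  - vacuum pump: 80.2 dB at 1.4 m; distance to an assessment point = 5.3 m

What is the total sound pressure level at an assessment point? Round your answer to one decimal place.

74.2 dB

First find each source's level at the receiver (point-source: −20·log₁₀(r/r_ref)), then combine on an intensity basis.
pump: 90.8 − 20·log₁₀(31.2/3.2) = 90.8 − 19.78 = 71.02 dB.
grinder: 88.6 − 20·log₁₀(50.5/4.7) = 88.6 − 20.62 = 67.98 dB.
vacuum pump: 80.2 − 20·log₁₀(5.3/1.4) = 80.2 − 11.56 = 68.64 dB.
Σ 10^(L/10) = 2.623e+07 → L_total = 10·log₁₀(2.623e+07) = 74.19 dB.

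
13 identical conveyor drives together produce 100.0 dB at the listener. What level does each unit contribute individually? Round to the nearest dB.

For N identical incoherent sources L_total = L₁ + 10·log₁₀ N, so L₁ = 100.0 − 10·log₁₀(13) = 100.0 − 11.139.

89 dB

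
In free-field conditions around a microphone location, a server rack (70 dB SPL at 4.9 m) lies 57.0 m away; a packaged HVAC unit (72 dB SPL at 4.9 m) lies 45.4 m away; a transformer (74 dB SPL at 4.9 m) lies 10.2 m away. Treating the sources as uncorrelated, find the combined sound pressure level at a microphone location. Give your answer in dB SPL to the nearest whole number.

68 dB SPL

First find each source's level at the receiver (point-source: −20·log₁₀(r/r_ref)), then combine on an intensity basis.
server rack: 70 − 20·log₁₀(57.0/4.9) = 70 − 21.31 = 48.69 dB SPL.
packaged HVAC unit: 72 − 20·log₁₀(45.4/4.9) = 72 − 19.34 = 52.66 dB SPL.
transformer: 74 − 20·log₁₀(10.2/4.9) = 74 − 6.37 = 67.63 dB SPL.
Σ 10^(L/10) = 6.055e+06 → L_total = 10·log₁₀(6.055e+06) = 67.82 dB SPL.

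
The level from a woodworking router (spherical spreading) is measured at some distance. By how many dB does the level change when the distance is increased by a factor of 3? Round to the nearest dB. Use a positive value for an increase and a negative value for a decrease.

A point source loses 6 dB per doubling of distance; generally ΔL = −20·log₁₀(r₂/r₁).
ΔL = −20·log₁₀(3) = -9.54 dB.

-10 dB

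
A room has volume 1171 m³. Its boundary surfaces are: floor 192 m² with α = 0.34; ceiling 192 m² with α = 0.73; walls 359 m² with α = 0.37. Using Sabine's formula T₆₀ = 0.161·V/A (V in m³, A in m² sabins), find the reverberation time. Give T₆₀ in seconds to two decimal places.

0.56 s

A = Σ Sᵢαᵢ = 192·0.34 + 192·0.73 + 359·0.37 = 338.27 m².
T₆₀ = 0.161 × 1171 / 338.27 = 0.557 s.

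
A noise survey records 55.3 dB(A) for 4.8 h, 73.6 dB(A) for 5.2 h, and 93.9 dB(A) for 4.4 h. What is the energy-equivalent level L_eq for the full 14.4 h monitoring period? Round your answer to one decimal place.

88.8 dB(A)

The energy average is taken in the linear domain: L_eq = 10·log₁₀[(Σ tᵢ·10^(Lᵢ/10))/T], T = 14.4 h.
Σ tᵢ·10^(Lᵢ/10) = 4.8·10^(55.3/10) + 5.2·10^(73.6/10) + 4.4·10^(93.9/10) = 1.092e+10.
L_eq = 10·log₁₀(1.092e+10/14.4) = 88.80 dB(A).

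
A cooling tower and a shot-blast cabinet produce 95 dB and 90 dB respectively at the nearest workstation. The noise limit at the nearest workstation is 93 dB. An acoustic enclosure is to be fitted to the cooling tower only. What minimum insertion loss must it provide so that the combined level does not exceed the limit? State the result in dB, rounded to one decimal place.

Everything except the cooling tower sums to 10^(90/10) = 1.000e+09 in linear terms, 90.00 dB.
The limit corresponds to 10^(93/10) = 1.995e+09; subtracting the fixed part leaves 9.953e+08 for the cooling tower, i.e. 89.98 dB.
Required insertion loss = 95 − 89.98 = 5.02 dB.

5.0 dB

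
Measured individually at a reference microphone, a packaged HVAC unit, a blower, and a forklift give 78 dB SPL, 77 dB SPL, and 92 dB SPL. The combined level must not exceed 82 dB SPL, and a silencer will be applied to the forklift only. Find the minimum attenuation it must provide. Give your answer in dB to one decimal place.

15.4 dB

Fixed contribution from the other sources: Σ 10^(L/10) = 10^(78/10) + 10^(77/10) = 1.132e+08 (80.54 dB SPL).
To meet 82 dB SPL overall, the treated forklift may contribute at most 10^(82/10) − 1.132e+08 = 4.527e+07, i.e. 76.56 dB SPL.
So the forklift must be reduced from 92 to 76.56 dB SPL: IL = 15.44 dB.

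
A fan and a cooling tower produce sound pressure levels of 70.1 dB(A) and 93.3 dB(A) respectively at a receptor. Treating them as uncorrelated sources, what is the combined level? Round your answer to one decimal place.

93.3 dB(A)

For uncorrelated sources the intensities add, so convert each level to linear form, sum, and take 10·log₁₀ of the total.
Σ 10^(L/10) = 10^(70.1/10) + 10^(93.3/10) = 2.148e+09.
L_total = 10·log₁₀(2.148e+09) = 93.32 dB(A).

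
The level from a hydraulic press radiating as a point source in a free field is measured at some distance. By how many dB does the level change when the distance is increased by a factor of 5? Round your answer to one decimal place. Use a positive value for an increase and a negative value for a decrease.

With spherical spreading the level changes by −20·log₁₀(r₂/r₁).
ΔL = −20·log₁₀(5) = -13.98 dB.

-14.0 dB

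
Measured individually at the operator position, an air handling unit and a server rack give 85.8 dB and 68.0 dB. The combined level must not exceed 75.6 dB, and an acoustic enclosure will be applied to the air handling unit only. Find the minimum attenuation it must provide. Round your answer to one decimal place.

11.0 dB

The untreated sources together contribute 10^(68.0/10) = 6.310e+06, i.e. 68.00 dB.
The limit corresponds to 10^(75.6/10) = 3.631e+07; subtracting the fixed part leaves 3.000e+07 for the air handling unit, i.e. 74.77 dB.
Required insertion loss = 85.8 − 74.77 = 11.03 dB.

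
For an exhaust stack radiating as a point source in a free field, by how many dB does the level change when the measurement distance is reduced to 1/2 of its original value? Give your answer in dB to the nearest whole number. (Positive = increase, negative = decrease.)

+6 dB

Point-source spreading: ΔL = −20·log₁₀(r₂/r₁).
ΔL = −20·log₁₀(0.5) = +6.02 dB.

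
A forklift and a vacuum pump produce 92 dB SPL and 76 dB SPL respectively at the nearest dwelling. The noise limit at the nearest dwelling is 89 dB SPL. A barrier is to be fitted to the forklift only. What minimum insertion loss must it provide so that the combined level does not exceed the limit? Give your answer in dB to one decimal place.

The untreated sources together contribute 10^(76/10) = 3.981e+07, i.e. 76.00 dB SPL.
To meet 89 dB SPL overall, the treated forklift may contribute at most 10^(89/10) − 3.981e+07 = 7.545e+08, i.e. 88.78 dB SPL.
Required insertion loss = 92 − 88.78 = 3.22 dB.

3.2 dB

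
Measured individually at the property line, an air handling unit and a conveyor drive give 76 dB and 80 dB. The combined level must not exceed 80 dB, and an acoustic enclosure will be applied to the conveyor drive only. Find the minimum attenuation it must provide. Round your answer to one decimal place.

2.2 dB

The untreated sources together contribute 10^(76/10) = 3.981e+07, i.e. 76.00 dB.
The limit corresponds to 10^(80/10) = 1.000e+08; subtracting the fixed part leaves 6.019e+07 for the conveyor drive, i.e. 77.80 dB.
Required insertion loss = 80 − 77.80 = 2.20 dB.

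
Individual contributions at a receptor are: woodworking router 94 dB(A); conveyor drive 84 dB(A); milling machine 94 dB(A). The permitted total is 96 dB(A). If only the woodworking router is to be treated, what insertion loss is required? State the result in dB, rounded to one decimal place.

Fixed contribution from the other sources: Σ 10^(L/10) = 10^(84/10) + 10^(94/10) = 2.763e+09 (94.41 dB(A)).
To meet 96 dB(A) overall, the treated woodworking router may contribute at most 10^(96/10) − 2.763e+09 = 1.218e+09, i.e. 90.86 dB(A).
So the woodworking router must be reduced from 94 to 90.86 dB(A): IL = 3.14 dB.

3.1 dB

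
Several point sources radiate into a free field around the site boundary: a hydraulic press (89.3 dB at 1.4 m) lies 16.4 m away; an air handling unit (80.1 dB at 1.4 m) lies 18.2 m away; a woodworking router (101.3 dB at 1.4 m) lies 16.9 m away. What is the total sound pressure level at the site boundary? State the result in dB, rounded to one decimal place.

80.0 dB

Propagate each source to the receiver with L = L_ref − 20·log₁₀(r/r_ref), then add intensities.
hydraulic press: 89.3 − 20·log₁₀(16.4/1.4) = 89.3 − 21.37 = 67.93 dB.
air handling unit: 80.1 − 20·log₁₀(18.2/1.4) = 80.1 − 22.28 = 57.82 dB.
woodworking router: 101.3 − 20·log₁₀(16.9/1.4) = 101.3 − 21.64 = 79.66 dB.
Σ 10^(L/10) = 9.938e+07 → L_total = 10·log₁₀(9.938e+07) = 79.97 dB.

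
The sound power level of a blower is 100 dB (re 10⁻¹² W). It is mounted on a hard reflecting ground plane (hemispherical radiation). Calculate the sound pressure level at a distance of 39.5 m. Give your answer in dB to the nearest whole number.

60 dB

Free-field hemispherical radiation: L_p = L_w − 10·log₁₀(2π·r²), r = 39.5 m.
2π·r² = 9803 m², 10·log₁₀ of that is 39.914 dB.
L_p = 100 − 39.914 = 60.09 dB.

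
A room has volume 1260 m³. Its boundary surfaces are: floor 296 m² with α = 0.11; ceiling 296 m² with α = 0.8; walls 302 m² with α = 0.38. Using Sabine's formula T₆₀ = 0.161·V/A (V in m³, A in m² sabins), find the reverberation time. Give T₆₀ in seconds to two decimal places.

0.53 s

A = Σ Sᵢαᵢ = 296·0.11 + 296·0.8 + 302·0.38 = 384.12 m².
T₆₀ = 0.161·V/A = 0.161·1260/384.12 = 0.528 s.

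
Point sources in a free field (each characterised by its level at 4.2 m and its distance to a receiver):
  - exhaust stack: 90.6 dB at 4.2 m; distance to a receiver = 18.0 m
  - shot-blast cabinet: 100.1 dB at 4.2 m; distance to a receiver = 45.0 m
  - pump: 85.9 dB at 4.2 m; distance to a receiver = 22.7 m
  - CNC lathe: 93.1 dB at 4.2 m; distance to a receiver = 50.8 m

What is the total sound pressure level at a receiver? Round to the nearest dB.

First find each source's level at the receiver (point-source: −20·log₁₀(r/r_ref)), then combine on an intensity basis.
exhaust stack: 90.6 − 20·log₁₀(18.0/4.2) = 90.6 − 12.64 = 77.96 dB.
shot-blast cabinet: 100.1 − 20·log₁₀(45.0/4.2) = 100.1 − 20.60 = 79.50 dB.
pump: 85.9 − 20·log₁₀(22.7/4.2) = 85.9 − 14.66 = 71.24 dB.
CNC lathe: 93.1 − 20·log₁₀(50.8/4.2) = 93.1 − 21.65 = 71.45 dB.
Σ 10^(L/10) = 1.789e+08 → L_total = 10·log₁₀(1.789e+08) = 82.53 dB.

83 dB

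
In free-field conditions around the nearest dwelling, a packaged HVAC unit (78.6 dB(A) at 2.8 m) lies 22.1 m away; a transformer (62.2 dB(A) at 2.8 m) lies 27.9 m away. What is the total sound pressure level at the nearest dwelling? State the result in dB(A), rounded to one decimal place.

60.7 dB(A)

Propagate each source to the receiver with L = L_ref − 20·log₁₀(r/r_ref), then add intensities.
packaged HVAC unit: 78.6 − 20·log₁₀(22.1/2.8) = 78.6 − 17.94 = 60.66 dB(A).
transformer: 62.2 − 20·log₁₀(27.9/2.8) = 62.2 − 19.97 = 42.23 dB(A).
Σ 10^(L/10) = 1.180e+06 → L_total = 10·log₁₀(1.180e+06) = 60.72 dB(A).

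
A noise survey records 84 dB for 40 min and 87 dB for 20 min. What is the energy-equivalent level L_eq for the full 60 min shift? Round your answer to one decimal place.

85.2 dB

The energy average is taken in the linear domain: L_eq = 10·log₁₀[(Σ tᵢ·10^(Lᵢ/10))/T], T = 60 min.
Σ tᵢ·10^(Lᵢ/10) = 40·10^(84/10) + 20·10^(87/10) = 2.007e+10.
L_eq = 10·log₁₀(2.007e+10/60) = 85.24 dB.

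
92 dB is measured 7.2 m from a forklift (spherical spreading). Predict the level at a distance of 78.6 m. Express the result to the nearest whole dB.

71 dB

For a point source, L₂ = L₁ − 20·log₁₀(r₂/r₁).
L₂ = 92 − 20·log₁₀(78.6/7.2) = 92 − 20.762 = 71.24 dB.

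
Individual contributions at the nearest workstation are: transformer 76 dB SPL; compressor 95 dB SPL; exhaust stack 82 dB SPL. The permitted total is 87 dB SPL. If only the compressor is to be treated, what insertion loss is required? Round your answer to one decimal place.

Everything except the compressor sums to 10^(76/10) + 10^(82/10) = 1.983e+08 in linear terms, 82.97 dB SPL.
The limit corresponds to 10^(87/10) = 5.012e+08; subtracting the fixed part leaves 3.029e+08 for the compressor, i.e. 84.81 dB SPL.
Required insertion loss = 95 − 84.81 = 10.19 dB.

10.2 dB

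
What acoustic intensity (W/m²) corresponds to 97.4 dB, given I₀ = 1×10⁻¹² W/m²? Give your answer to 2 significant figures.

I/I₀ = 10^(97.4/10) = 5.495e+09, so I = 5.495e+09 × 10⁻¹² W/m².

0.0055 W/m²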